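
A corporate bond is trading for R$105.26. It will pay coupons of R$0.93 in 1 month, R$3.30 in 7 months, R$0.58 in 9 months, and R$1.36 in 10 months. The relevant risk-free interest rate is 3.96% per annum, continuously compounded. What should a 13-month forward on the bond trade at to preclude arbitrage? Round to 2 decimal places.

R$103.58

PV(coupons) I = 0.93·e^(−0.0396·1/12) + 3.30·e^(−0.0396·7/12) + 0.58·e^(−0.0396·9/12) + 1.36·e^(−0.0396·10/12)
I = 0.9269 + 3.2246 + 0.5630 + 1.3159 = 6.0304
F = (S − I)·e^(rT) = (105.26 − 6.0304) · e^(0.0396·13/12)
= 99.2296 · e^0.042900 = 99.2296 × 1.043834 = R$103.58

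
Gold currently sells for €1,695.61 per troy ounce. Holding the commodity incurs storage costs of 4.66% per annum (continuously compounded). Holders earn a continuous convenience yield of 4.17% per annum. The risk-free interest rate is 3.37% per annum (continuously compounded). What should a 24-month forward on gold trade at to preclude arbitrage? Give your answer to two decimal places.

€1,831.70 per troy ounce

Net carry = r + u − y = 0.0337 + 0.0466 − 0.0417 = 0.0386
F = S·e^((r+u−y)T) = 1695.61 · e^(0.0386 × 24/12) = 1695.61 · e^0.07720000
= 1695.61 × 1.08025811 = €1,831.70 per troy ounce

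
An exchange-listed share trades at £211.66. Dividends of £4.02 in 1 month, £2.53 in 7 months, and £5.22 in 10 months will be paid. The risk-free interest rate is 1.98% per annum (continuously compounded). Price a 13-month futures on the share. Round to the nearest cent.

PV(dividends) I = 4.02·e^(−0.0198·1/12) + 2.53·e^(−0.0198·7/12) + 5.22·e^(−0.0198·10/12)
I = 4.0134 + 2.5009 + 5.1346 = 11.6489
F = (S − I)·e^(rT) = (211.66 − 11.6489) · e^(0.0198·13/12)
= 200.0111 · e^0.021450 = 200.0111 × 1.021682 = £204.35

£204.35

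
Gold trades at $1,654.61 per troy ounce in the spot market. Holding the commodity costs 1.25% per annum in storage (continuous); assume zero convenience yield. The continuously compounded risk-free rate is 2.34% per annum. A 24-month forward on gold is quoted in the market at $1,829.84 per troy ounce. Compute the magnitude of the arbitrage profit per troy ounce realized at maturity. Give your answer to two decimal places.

$52.06 per troy ounce

Fair forward: F* = S·e^(carry·T), with carry = (r + u) = 0.0234 + 0.0125 = 0.0359
F* = 1654.61 · e^(0.0359 × 24/12) = 1654.61 · e^0.07180000 = 1654.61 × 1.07444043 = $1777.7799
Market $1829.84 > fair $1777.7799: forward overpriced → cash-and-carry (buy spot, short the forward).
At maturity, profit = |F_mkt − F*| = |1829.84 − 1777.7799| = $52.06 per troy ounce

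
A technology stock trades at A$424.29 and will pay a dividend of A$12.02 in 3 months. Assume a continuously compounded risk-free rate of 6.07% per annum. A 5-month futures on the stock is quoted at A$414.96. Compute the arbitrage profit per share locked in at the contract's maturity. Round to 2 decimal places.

PV(dividends) I = 12.02·e^(−0.0607·3/12) = 11.8390
Fair futures F* = (S − I)·e^(rT) = (424.29 − 11.8390)·e^0.025292 = 412.4510 × 1.025615 = 423.0159
Market A$414.96 < fair 423.0159: forward underpriced → reverse cash-and-carry (short the stock, invest proceeds at r, pay the dividends, go long the forward).
Profit at T = |F_mkt − F*| = |414.96 − 423.0159| = A$8.06 per share

A$8.06 per share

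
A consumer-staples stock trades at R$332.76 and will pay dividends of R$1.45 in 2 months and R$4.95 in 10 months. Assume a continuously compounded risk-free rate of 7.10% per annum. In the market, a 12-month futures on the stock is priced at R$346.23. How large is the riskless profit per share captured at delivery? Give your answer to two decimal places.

PV(dividends) I = 1.45·e^(−0.0710·2/12) + 4.95·e^(−0.0710·10/12) = 6.0986
Fair futures F* = (S − I)·e^(rT) = (332.76 − 6.0986)·e^0.071000 = 326.6614 × 1.073581 = 350.6975
Market R$346.23 < fair 350.6975: forward underpriced → reverse cash-and-carry (short the stock, invest proceeds at r, pay the dividends, go long the forward).
Profit at T = |F_mkt − F*| = |346.23 − 350.6975| = R$4.47 per share

R$4.47 per share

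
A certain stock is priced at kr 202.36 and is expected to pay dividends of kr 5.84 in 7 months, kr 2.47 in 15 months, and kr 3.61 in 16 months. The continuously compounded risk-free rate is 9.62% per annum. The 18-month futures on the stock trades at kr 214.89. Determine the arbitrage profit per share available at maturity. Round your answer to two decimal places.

kr 6.31 per share

PV(dividends) I = 5.84·e^(−0.0962·7/12) + 2.47·e^(−0.0962·15/12) + 3.61·e^(−0.0962·16/12) = 10.8869
Fair futures F* = (S − I)·e^(rT) = (202.36 − 10.8869)·e^0.144300 = 191.4731 × 1.155231 = 221.1957
Market kr 214.89 < fair 221.1957: forward underpriced → reverse cash-and-carry (short the stock, invest proceeds at r, pay the dividends, go long the forward).
Profit at T = |F_mkt − F*| = |214.89 − 221.1957| = kr 6.31 per share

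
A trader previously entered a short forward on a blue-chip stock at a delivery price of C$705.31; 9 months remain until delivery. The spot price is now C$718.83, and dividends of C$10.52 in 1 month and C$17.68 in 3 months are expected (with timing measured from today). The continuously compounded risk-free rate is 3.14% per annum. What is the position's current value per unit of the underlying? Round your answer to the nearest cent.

-C$1.90

PV(remaining dividends) I = 10.52·e^(−0.0314·1/12) + 17.68·e^(−0.0314·3/12) = 28.0343
Current forward F = (S − I)·e^(rT) = (718.83 − 28.0343)·e^(0.0314·9/12) = 690.7957 × 1.023829 = 707.2567
Value (long) = (F − K)·e^(−rT) = (707.2567 − 705.31) × 0.976725 = 1.9014
Short position value = −(long value) = -C$1.90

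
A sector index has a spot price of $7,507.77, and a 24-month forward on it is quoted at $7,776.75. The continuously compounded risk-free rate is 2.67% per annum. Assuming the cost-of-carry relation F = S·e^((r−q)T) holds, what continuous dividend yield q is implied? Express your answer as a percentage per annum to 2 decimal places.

From F = S·e^((r−q)T): (r − q) = ln(F/S)/T
ln(7776.75/7507.77) = ln(1.035827) = 0.035200
(r − q) = 0.035200 / (24/12) = 0.017600
q = r − ln(F/S)/T = 0.0267 − 0.017600 = 0.009100
q = 0.91%

0.91%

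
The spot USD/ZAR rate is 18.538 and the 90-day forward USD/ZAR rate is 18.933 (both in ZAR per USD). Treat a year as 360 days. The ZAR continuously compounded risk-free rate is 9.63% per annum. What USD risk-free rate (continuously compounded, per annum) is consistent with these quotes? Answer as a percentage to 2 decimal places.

1.20%

F = S·e^((r_ZAR − r_USD)T) ⇒ r_USD = r_ZAR − ln(F/S)/T
ln(18.933/18.538) = 0.021084; /(90/360) = 0.084336
r_USD = 0.0963 − 0.084336 = 0.011964
r_USD = 1.20%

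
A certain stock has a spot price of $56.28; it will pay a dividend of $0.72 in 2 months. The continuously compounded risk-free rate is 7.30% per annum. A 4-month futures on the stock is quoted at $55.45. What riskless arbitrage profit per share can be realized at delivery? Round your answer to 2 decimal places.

$1.49 per share

PV(dividends) I = 0.72·e^(−0.0730·2/12) = 0.7113
Fair futures F* = (S − I)·e^(rT) = (56.28 − 0.7113)·e^0.024333 = 55.5687 × 1.024631 = 56.9374
Market $55.45 < fair 56.9374: forward underpriced → reverse cash-and-carry (short the stock, invest proceeds at r, pay the dividends, go long the forward).
Profit at T = |F_mkt − F*| = |55.45 − 56.9374| = $1.49 per share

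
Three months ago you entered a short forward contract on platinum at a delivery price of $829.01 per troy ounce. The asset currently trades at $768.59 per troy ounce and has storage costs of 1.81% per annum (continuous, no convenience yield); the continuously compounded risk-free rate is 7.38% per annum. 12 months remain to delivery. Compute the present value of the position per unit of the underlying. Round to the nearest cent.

Current fair forward for the remaining 12 months: F = S·e^((r + u)·T), (r + u) = 0.0738 + 0.0181 = 0.0919
F = 768.59 · e^(0.0919 × 12/12) = 768.59 × 1.096255 = 842.5706
Value of long forward = (F − K)·e^(−rT) = (842.5706 − 829.01) · e^(−0.0738·12/12)
= 13.5606 × 0.928857 = 12.60
Short position value = −(long value) = -$12.60

-$12.60 per troy ounce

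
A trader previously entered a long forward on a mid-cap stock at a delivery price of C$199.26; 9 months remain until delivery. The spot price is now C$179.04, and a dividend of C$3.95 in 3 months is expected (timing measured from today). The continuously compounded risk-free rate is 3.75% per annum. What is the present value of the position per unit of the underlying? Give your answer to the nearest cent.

PV(remaining dividends) I = 3.95·e^(−0.0375·3/12) = 3.9131
Current forward F = (S − I)·e^(rT) = (179.04 − 3.9131)·e^(0.0375·9/12) = 175.1269 × 1.028524 = 180.1222
Value (long) = (F − K)·e^(−rT) = (180.1222 − 199.26) × 0.972267 = -18.6071
Value = -C$18.61

-C$18.61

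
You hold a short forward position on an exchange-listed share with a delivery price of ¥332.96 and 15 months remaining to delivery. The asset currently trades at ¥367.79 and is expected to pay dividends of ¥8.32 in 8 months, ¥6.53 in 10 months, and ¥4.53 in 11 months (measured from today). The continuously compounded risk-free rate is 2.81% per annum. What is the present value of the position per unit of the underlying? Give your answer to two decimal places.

-¥27.36

PV(remaining dividends) I = 8.32·e^(−0.0281·8/12) + 6.53·e^(−0.0281·10/12) + 4.53·e^(−0.0281·11/12) = 18.9593
Current forward F = (S − I)·e^(rT) = (367.79 − 18.9593)·e^(0.0281·15/12) = 348.8307 × 1.035749 = 361.3010
Value (long) = (F − K)·e^(−rT) = (361.3010 − 332.96) × 0.965485 = 27.3628
Short position value = −(long value) = -¥27.36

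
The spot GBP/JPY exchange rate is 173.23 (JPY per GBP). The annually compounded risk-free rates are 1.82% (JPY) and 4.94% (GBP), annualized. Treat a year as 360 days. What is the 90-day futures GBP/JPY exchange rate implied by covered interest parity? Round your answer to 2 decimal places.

171.93

By covered interest parity, F = S · (1+r_JPY)^T / (1+r_GBP)^T
= 173.23 × 1.004519 / 1.012128 = 173.23 × 0.992482
F = 171.93 JPY per GBP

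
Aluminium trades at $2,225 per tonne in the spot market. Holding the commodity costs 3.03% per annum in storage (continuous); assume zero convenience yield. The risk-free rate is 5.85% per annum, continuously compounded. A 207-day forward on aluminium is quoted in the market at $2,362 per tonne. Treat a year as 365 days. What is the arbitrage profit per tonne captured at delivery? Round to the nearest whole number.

$22 per tonne

Fair forward: F* = S·e^(carry·T), with carry = (r + u) = 0.0585 + 0.0303 = 0.0888
F* = 2225 · e^(0.0888 × 207/365) = 2225 · e^0.050361 = 2225 × 1.051651 = $2339.9235
Market $2362 > fair $2339.9235: forward overpriced → cash-and-carry (buy spot, short the forward).
At maturity, profit = |F_mkt − F*| = |2362 − 2339.9235| = $22 per tonne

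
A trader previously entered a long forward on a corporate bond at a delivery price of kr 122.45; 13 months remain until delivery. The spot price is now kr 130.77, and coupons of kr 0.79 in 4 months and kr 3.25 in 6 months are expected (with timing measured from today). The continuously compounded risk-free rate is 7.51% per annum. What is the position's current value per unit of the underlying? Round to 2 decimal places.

PV(remaining coupons) I = 0.79·e^(−0.0751·4/12) + 3.25·e^(−0.0751·6/12) = 3.9007
Current forward F = (S − I)·e^(rT) = (130.77 − 3.9007)·e^(0.0751·13/12) = 126.8693 × 1.084760 = 137.6227
Value (long) = (F − K)·e^(−rT) = (137.6227 − 122.45) × 0.921863 = 13.9872
Value = kr 13.99

kr 13.99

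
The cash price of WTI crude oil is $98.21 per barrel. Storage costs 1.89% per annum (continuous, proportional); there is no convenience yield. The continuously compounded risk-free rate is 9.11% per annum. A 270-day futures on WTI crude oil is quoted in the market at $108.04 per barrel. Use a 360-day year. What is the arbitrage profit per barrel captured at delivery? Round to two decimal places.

$1.38 per barrel

Fair futures: F* = S·e^(carry·T), with carry = (r + u) = 0.0911 + 0.0189 = 0.1100
F* = 98.21 · e^(0.1100 × 270/360) = 98.21 · e^0.082500 = 98.21 × 1.085999 = $106.6560
Market $108.04 > fair $106.6560: forward overpriced → cash-and-carry (buy spot, short the forward).
At maturity, profit = |F_mkt − F*| = |108.04 − 106.6560| = $1.38 per barrel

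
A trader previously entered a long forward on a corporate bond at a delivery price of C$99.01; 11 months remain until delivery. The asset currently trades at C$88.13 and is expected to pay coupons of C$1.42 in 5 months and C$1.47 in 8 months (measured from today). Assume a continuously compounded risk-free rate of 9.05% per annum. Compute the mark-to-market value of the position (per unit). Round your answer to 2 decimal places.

PV(remaining coupons) I = 1.42·e^(−0.0905·5/12) + 1.47·e^(−0.0905·8/12) = 2.7514
Current forward F = (S − I)·e^(rT) = (88.13 − 2.7514)·e^(0.0905·11/12) = 85.3786 × 1.086497 = 92.7636
Value (long) = (F − K)·e^(−rT) = (92.7636 − 99.01) × 0.920389 = -5.7491
Value = -C$5.75

-C$5.75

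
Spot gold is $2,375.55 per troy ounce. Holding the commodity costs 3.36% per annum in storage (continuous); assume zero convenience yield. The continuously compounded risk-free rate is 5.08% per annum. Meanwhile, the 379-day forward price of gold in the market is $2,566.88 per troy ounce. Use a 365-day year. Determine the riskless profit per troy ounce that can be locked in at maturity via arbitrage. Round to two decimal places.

$26.25 per troy ounce

Fair forward: F* = S·e^(carry·T), with carry = (r + u) = 0.0508 + 0.0336 = 0.0844
F* = 2375.55 · e^(0.0844 × 379/365) = 2375.55 · e^0.08763726 = 2375.55 × 1.09159209 = $2593.1316
Market $2566.88 < fair $2593.1316: forward underpriced → reverse cash-and-carry (short spot, go long the forward).
At maturity, profit = |F_mkt − F*| = |2566.88 − 2593.1316| = $26.25 per troy ounce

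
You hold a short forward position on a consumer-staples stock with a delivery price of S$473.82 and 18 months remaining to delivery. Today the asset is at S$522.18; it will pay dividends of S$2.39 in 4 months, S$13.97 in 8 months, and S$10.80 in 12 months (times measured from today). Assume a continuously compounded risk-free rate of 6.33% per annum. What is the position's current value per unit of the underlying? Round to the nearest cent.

PV(remaining dividends) I = 2.39·e^(−0.0633·4/12) + 13.97·e^(−0.0633·8/12) + 10.80·e^(−0.0633·12/12) = 25.8704
Current forward F = (S − I)·e^(rT) = (522.18 − 25.8704)·e^(0.0633·18/12) = 496.3096 × 1.099604 = 545.7440
Value (long) = (F − K)·e^(−rT) = (545.7440 − 473.82) × 0.909418 = 65.4090
Short position value = −(long value) = -S$65.41

-S$65.41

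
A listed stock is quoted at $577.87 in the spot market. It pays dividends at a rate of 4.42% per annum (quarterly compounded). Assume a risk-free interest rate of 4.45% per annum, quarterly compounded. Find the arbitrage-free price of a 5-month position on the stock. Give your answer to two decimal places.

F = S · (1+r/4)^(4T) / (1+q/4)^(4T)
= 577.87 × 1.018610 / 1.018484 = 577.87 × 1.000124
F = $577.94

$577.94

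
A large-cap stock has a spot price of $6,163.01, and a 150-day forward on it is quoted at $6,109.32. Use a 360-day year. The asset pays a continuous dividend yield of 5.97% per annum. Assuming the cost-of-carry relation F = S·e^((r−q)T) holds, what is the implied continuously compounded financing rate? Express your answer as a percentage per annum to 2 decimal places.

From F = S·e^((r−q)T): (r − q) = ln(F/S)/T
ln(6109.32/6163.01) = ln(0.991288) = -0.008750
(r − q) = -0.008750 / (150/360) = -0.021000
r = ln(F/S)/T + q = -0.021000 + 0.0597 = 0.038700
r = 3.87%

3.87%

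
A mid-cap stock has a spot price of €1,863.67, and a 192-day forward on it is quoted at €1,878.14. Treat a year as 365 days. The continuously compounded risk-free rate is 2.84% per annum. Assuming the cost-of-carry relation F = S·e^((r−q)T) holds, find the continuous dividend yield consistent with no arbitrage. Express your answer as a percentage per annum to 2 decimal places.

From F = S·e^((r−q)T): (r − q) = ln(F/S)/T
ln(1878.14/1863.67) = ln(1.007764) = 0.007734
(r − q) = 0.007734 / (192/365) = 0.014703
q = r − ln(F/S)/T = 0.0284 − 0.014703 = 0.013697
q = 1.37%

1.37%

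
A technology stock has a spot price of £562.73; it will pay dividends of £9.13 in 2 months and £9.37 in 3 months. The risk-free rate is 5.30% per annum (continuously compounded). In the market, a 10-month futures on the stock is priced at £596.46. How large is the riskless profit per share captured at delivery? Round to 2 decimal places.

£27.44 per share

PV(dividends) I = 9.13·e^(−0.0530·2/12) + 9.37·e^(−0.0530·3/12) = 18.2964
Fair futures F* = (S − I)·e^(rT) = (562.73 − 18.2964)·e^0.044167 = 544.4336 × 1.045157 = 569.0186
Market £596.46 > fair 569.0186: forward overpriced → cash-and-carry (borrow at r, buy the stock and collect the dividends, short the forward).
Profit at T = |F_mkt − F*| = |596.46 − 569.0186| = £27.44 per share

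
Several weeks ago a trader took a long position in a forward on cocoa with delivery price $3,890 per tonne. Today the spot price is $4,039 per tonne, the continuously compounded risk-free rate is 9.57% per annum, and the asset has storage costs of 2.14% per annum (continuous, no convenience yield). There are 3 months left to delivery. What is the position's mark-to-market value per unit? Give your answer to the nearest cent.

Current fair forward for the remaining 3 months: F = S·e^((r + u)·T), (r + u) = 0.0957 + 0.0214 = 0.1171
F = 4039 · e^(0.1171 × 3/12) = 4039 × 1.02970773 = 4158.9895
Value of long forward = (F − K)·e^(−rT) = (4158.9895 − 3890) · e^(−0.0957·3/12)
= 268.9895 × 0.97635893 = 262.63

$262.63 per tonne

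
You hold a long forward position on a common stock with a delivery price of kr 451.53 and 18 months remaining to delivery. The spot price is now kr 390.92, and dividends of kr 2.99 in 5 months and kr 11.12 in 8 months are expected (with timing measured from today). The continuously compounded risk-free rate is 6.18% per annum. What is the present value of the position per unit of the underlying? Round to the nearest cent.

-kr 34.22

PV(remaining dividends) I = 2.99·e^(−0.0618·5/12) + 11.12·e^(−0.0618·8/12) = 13.5852
Current forward F = (S − I)·e^(rT) = (390.92 − 13.5852)·e^(0.0618·18/12) = 377.3348 × 1.097133 = 413.9865
Value (long) = (F − K)·e^(−rT) = (413.9865 − 451.53) × 0.911467 = -34.2197
Value = -kr 34.22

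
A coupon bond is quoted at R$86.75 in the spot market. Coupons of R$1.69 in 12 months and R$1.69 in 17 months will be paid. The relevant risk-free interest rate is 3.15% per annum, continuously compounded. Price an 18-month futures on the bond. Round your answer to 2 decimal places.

PV(coupons) I = 1.69·e^(−0.0315·12/12) + 1.69·e^(−0.0315·17/12)
I = 1.6376 + 1.6162 = 3.2538
F = (S − I)·e^(rT) = (86.75 − 3.2538) · e^(0.0315·18/12)
= 83.4962 · e^0.047250 = 83.4962 × 1.048384 = R$87.54

R$87.54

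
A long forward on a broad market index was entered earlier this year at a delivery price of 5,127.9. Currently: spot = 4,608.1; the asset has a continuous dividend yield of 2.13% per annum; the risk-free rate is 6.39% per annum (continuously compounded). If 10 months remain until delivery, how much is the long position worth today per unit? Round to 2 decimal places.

Current fair forward for the remaining 10 months: F = S·e^((r − q)·T), (r − q) = 0.0639 − 0.0213 = 0.0426
F = 4608.1 · e^(0.0426 × 10/12) = 4608.1 × 1.03613765 = 4774.6259
Value of long forward = (F − K)·e^(−rT) = (4774.6259 − 5127.9) · e^(−0.0639·10/12)
= -353.2741 × 0.94814295 = -334.95

-334.95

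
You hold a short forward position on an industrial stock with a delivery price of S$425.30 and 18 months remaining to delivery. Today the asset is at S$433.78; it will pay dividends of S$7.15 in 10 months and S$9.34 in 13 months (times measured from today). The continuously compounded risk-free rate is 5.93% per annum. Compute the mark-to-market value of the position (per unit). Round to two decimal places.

-S$29.11

PV(remaining dividends) I = 7.15·e^(−0.0593·10/12) + 9.34·e^(−0.0593·13/12) = 15.5641
Current forward F = (S − I)·e^(rT) = (433.78 − 15.5641)·e^(0.0593·18/12) = 418.2159 × 1.093026 = 457.1209
Value (long) = (F − K)·e^(−rT) = (457.1209 − 425.30) × 0.914891 = 29.1127
Short position value = −(long value) = -S$29.11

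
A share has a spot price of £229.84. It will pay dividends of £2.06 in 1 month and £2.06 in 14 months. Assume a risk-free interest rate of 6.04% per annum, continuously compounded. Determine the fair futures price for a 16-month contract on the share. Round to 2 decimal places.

PV(dividends) I = 2.06·e^(−0.0604·1/12) + 2.06·e^(−0.0604·14/12)
I = 2.0497 + 1.9198 = 3.9695
F = (S − I)·e^(rT) = (229.84 − 3.9695) · e^(0.0604·16/12)
= 225.8705 · e^0.080533 = 225.8705 × 1.083865 = £244.81

£244.81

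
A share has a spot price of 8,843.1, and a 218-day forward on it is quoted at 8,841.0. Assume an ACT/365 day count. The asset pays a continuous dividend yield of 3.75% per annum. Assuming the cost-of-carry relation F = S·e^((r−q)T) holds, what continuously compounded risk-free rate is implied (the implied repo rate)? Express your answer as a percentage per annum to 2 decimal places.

3.71%

From F = S·e^((r−q)T): (r − q) = ln(F/S)/T
ln(8841.0/8843.1) = ln(0.999763) = -0.000237
(r − q) = -0.000237 / (218/365) = -0.000397
r = ln(F/S)/T + q = -0.000397 + 0.0375 = 0.037103
r = 3.71%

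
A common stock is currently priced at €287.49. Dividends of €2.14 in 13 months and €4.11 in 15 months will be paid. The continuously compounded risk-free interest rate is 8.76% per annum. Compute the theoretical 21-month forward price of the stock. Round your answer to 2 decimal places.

PV(dividends) I = 2.14·e^(−0.0876·13/12) + 4.11·e^(−0.0876·15/12)
I = 1.9463 + 3.6837 = 5.6300
F = (S − I)·e^(rT) = (287.49 − 5.6300) · e^(0.0876·21/12)
= 281.8600 · e^0.153300 = 281.8600 × 1.165675 = €328.56

€328.56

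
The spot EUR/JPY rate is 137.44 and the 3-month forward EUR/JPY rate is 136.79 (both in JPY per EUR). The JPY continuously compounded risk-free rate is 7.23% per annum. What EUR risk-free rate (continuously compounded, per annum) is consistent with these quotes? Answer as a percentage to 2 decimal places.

F = S·e^((r_JPY − r_EUR)T) ⇒ r_EUR = r_JPY − ln(F/S)/T
ln(136.79/137.44) = -0.004741; /(3/12) = -0.018964
r_EUR = 0.0723 + 0.018964 = 0.091264
r_EUR = 9.13%

9.13%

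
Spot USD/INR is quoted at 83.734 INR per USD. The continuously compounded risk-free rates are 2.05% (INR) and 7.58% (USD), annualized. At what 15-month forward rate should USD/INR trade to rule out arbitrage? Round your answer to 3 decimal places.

78.141

F = S·e^((r_INR − r_USD)T) = 83.734 · e^((0.0205 − 0.0758) × 15/12)
= 83.734 · e^-0.069125 = 83.734 × 0.933210
F = 78.141 INR per USD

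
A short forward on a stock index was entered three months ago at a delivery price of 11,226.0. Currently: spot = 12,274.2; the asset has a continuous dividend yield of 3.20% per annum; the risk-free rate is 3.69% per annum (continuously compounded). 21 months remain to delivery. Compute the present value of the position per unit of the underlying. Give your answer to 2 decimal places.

-1081.75

Current fair forward for the remaining 21 months: F = S·e^((r − q)·T), (r − q) = 0.0369 − 0.0320 = 0.0049
F = 12274.2 · e^(0.0049 × 21/12) = 12274.2 × 1.00861187 = 12379.9038
Value of long forward = (F − K)·e^(−rT) = (12379.9038 − 11226.0) · e^(−0.0369·21/12)
= 1153.9038 × 0.93746580 = 1081.75
Short position value = −(long value) = -1081.75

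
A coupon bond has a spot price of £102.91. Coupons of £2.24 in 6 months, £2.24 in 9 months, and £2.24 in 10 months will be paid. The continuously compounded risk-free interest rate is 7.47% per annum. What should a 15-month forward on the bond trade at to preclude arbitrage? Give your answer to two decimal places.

PV(coupons) I = 2.24·e^(−0.0747·6/12) + 2.24·e^(−0.0747·9/12) + 2.24·e^(−0.0747·10/12)
I = 2.1579 + 2.1180 + 2.1048 = 6.3807
F = (S − I)·e^(rT) = (102.91 − 6.3807) · e^(0.0747·15/12)
= 96.5293 · e^0.093375 = 96.5293 × 1.097873 = £105.98

£105.98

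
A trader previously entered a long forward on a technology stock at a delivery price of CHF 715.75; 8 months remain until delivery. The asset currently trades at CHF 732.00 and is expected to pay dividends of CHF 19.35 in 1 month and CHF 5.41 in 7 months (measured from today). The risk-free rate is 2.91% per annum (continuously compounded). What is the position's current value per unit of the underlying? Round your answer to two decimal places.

CHF 5.38

PV(remaining dividends) I = 19.35·e^(−0.0291·1/12) + 5.41·e^(−0.0291·7/12) = 24.6221
Current forward F = (S − I)·e^(rT) = (732.00 − 24.6221)·e^(0.0291·8/12) = 707.3779 × 1.019589 = 721.2347
Value (long) = (F − K)·e^(−rT) = (721.2347 − 715.75) × 0.980787 = 5.3793
Value = CHF 5.38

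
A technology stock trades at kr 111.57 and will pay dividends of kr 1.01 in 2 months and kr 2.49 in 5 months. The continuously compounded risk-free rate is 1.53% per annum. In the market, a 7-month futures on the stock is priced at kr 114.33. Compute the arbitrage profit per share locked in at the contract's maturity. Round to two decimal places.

kr 5.27 per share

PV(dividends) I = 1.01·e^(−0.0153·2/12) + 2.49·e^(−0.0153·5/12) = 3.4816
Fair futures F* = (S − I)·e^(rT) = (111.57 − 3.4816)·e^0.008925 = 108.0884 × 1.008965 = 109.0574
Market kr 114.33 > fair 109.0574: forward overpriced → cash-and-carry (borrow at r, buy the stock and collect the dividends, short the forward).
Profit at T = |F_mkt − F*| = |114.33 − 109.0574| = kr 5.27 per share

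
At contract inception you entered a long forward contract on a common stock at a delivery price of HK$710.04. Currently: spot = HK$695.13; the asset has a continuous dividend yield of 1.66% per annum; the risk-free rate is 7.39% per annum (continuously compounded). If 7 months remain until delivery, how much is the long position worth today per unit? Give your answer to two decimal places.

HK$8.35

Current fair forward for the remaining 7 months: F = S·e^((r − q)·T), (r − q) = 0.0739 − 0.0166 = 0.0573
F = 695.13 · e^(0.0573 × 7/12) = 695.13 × 1.033990 = 718.7575
Value of long forward = (F − K)·e^(−rT) = (718.7575 − 710.04) · e^(−0.0739·7/12)
= 8.7175 × 0.957808 = 8.35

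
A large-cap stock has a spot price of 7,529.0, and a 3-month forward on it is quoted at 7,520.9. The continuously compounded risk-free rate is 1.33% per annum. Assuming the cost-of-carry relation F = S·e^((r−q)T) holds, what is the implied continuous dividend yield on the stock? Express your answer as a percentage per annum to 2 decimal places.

1.76%

From F = S·e^((r−q)T): (r − q) = ln(F/S)/T
ln(7520.9/7529.0) = ln(0.998924) = -0.001077
(r − q) = -0.001077 / (3/12) = -0.004308
q = r − ln(F/S)/T = 0.0133 + 0.004308 = 0.017608
q = 1.76%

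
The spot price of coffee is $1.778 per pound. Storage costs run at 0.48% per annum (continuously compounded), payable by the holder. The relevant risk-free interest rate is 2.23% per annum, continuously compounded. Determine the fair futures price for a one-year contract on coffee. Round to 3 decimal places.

Net carry = r + u − y = 0.0223 + 0.0048 − 0.0000 = 0.0271
F = S·e^((r+u−y)T) = 1.778 · e^(0.0271 × 12/12) = 1.778 · e^0.027100
= 1.778 × 1.027471 = $1.827 per pound

$1.827 per pound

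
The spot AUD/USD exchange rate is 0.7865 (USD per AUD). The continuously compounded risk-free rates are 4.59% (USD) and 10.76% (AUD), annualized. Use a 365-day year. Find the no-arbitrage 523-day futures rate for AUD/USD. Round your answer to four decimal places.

F = S·e^((r_USD − r_AUD)T) = 0.7865 · e^((0.0459 − 0.1076) × 523/365)
= 0.7865 · e^-0.088408 = 0.7865 × 0.915387
F = 0.7200 USD per AUD

0.7200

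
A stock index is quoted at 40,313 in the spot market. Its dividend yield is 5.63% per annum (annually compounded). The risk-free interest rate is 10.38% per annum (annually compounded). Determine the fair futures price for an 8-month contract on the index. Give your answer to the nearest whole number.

F = S · (1+r)^T / (1+q)^T
= 40313 × 1.068055 / 1.037190 = 40313 × 1.029758
F = 41,513

41,513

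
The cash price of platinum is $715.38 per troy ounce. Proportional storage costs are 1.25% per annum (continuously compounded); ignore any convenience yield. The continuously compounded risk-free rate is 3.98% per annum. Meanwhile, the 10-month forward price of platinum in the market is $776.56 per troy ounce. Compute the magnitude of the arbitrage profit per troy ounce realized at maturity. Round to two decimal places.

Fair forward: F* = S·e^(carry·T), with carry = (r + u) = 0.0398 + 0.0125 = 0.0523
F* = 715.38 · e^(0.0523 × 10/12) = 715.38 · e^0.043583 = 715.38 × 1.044547 = $747.2480
Market $776.56 > fair $747.2480: forward overpriced → cash-and-carry (buy spot, short the forward).
At maturity, profit = |F_mkt − F*| = |776.56 − 747.2480| = $29.31 per troy ounce

$29.31 per troy ounce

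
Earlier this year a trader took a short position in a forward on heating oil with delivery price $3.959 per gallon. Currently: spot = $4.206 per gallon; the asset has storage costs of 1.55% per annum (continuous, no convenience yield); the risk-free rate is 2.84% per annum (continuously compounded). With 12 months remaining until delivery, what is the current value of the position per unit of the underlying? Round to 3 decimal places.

-$0.424 per gallon

Current fair forward for the remaining 12 months: F = S·e^((r + u)·T), (r + u) = 0.0284 + 0.0155 = 0.0439
F = 4.206 · e^(0.0439 × 12/12) = 4.206 × 1.044878 = 4.3948
Value of long forward = (F − K)·e^(−rT) = (4.3948 − 3.959) · e^(−0.0284·12/12)
= 0.4358 × 0.971999 = 0.424
Short position value = −(long value) = -$0.424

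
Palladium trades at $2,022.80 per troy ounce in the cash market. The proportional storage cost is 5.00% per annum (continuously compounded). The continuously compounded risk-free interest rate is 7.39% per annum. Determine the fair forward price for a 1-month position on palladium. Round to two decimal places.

$2,043.79 per troy ounce

Net carry = r + u − y = 0.0739 + 0.0500 − 0.0000 = 0.1239
F = S·e^((r+u−y)T) = 2022.80 · e^(0.1239 × 1/12) = 2022.80 · e^0.01032500
= 2022.80 × 1.01037849 = $2,043.79 per troy ounce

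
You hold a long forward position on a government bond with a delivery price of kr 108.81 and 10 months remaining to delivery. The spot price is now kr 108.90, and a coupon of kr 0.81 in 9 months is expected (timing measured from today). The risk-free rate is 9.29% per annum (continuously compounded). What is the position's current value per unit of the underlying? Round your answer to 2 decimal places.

PV(remaining coupons) I = 0.81·e^(−0.0929·9/12) = 0.7555
Current forward F = (S − I)·e^(rT) = (108.90 − 0.7555)·e^(0.0929·10/12) = 108.1445 × 1.080492 = 116.8493
Value (long) = (F − K)·e^(−rT) = (116.8493 − 108.81) × 0.925504 = 7.4404
Value = kr 7.44

kr 7.44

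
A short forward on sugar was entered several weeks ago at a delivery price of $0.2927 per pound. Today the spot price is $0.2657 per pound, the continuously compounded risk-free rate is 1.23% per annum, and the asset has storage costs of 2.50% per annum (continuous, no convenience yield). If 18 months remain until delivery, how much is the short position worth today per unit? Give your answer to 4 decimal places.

$0.0115 per pound

Current fair forward for the remaining 18 months: F = S·e^((r + u)·T), (r + u) = 0.0123 + 0.0250 = 0.0373
F = 0.2657 · e^(0.0373 × 18/12) = 0.2657 × 1.057545 = 0.2810
Value of long forward = (F − K)·e^(−rT) = (0.2810 − 0.2927) · e^(−0.0123·18/12)
= -0.0117 × 0.981719 = -0.0115
Short position value = −(long value) = $0.0115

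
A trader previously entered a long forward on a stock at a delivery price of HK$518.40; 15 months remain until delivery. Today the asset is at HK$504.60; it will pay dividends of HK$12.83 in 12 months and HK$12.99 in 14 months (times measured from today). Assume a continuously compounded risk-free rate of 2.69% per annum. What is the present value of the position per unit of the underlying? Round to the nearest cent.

-HK$21.74

PV(remaining dividends) I = 12.83·e^(−0.0269·12/12) + 12.99·e^(−0.0269·14/12) = 25.0781
Current forward F = (S − I)·e^(rT) = (504.60 − 25.0781)·e^(0.0269·15/12) = 479.5219 × 1.034197 = 495.9201
Value (long) = (F − K)·e^(−rT) = (495.9201 − 518.40) × 0.966934 = -21.7366
Value = -HK$21.74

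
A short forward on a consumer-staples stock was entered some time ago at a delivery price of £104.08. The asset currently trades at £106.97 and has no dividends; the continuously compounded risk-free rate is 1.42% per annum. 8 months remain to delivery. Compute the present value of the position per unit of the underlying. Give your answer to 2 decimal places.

-£3.87

Current fair forward for the remaining 8 months: F = S·e^(r·T), r = 0.0142
F = 106.97 · e^(0.0142 × 8/12) = 106.97 × 1.009512 = 107.9875
Value of long forward = (F − K)·e^(−rT) = (107.9875 − 104.08) · e^(−0.0142·8/12)
= 3.9075 × 0.990578 = 3.87
Short position value = −(long value) = -£3.87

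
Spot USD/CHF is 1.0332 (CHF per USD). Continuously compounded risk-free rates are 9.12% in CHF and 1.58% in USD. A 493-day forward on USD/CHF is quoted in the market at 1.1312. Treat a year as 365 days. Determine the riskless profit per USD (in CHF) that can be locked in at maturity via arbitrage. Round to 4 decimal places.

Fair forward: F* = S·e^(carry·T), with carry = (r_CHF − r_USD) = 0.0912 − 0.0158 = 0.0754
F* = 1.0332 · e^(0.0754 × 493/365) = 1.0332 · e^0.101842 = 1.0332 × 1.107209 = 1.1440
Market 1.1312 < fair 1.1440: forward underpriced → reverse cash-and-carry (short spot, go long the forward).
At maturity, profit = |F_mkt − F*| = |1.1312 − 1.1440| = 0.0128 per USD (in CHF)

0.0128 per USD (in CHF)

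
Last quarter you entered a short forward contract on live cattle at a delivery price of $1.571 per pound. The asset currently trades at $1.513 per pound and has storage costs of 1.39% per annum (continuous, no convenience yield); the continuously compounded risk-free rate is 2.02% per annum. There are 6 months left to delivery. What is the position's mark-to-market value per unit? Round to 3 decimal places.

$0.032 per pound

Current fair forward for the remaining 6 months: F = S·e^((r + u)·T), (r + u) = 0.0202 + 0.0139 = 0.0341
F = 1.513 · e^(0.0341 × 6/12) = 1.513 × 1.017196 = 1.5390
Value of long forward = (F − K)·e^(−rT) = (1.5390 − 1.571) · e^(−0.0202·6/12)
= -0.0320 × 0.989951 = -0.032
Short position value = −(long value) = $0.032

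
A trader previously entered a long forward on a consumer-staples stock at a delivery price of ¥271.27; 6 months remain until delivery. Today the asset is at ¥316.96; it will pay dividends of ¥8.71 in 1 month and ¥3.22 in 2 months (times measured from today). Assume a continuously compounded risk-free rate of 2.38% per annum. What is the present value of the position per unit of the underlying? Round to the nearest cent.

¥37.00

PV(remaining dividends) I = 8.71·e^(−0.0238·1/12) + 3.22·e^(−0.0238·2/12) = 11.9000
Current forward F = (S − I)·e^(rT) = (316.96 − 11.9000)·e^(0.0238·6/12) = 305.0600 × 1.011971 = 308.7119
Value (long) = (F − K)·e^(−rT) = (308.7119 − 271.27) × 0.988171 = 36.9990
Value = ¥37.00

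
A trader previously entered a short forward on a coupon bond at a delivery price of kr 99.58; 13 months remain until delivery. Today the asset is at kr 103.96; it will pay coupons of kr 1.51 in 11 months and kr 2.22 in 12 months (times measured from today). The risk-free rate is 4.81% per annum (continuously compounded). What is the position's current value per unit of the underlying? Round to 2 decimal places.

-kr 5.88

PV(remaining coupons) I = 1.51·e^(−0.0481·11/12) + 2.22·e^(−0.0481·12/12) = 3.5606
Current forward F = (S − I)·e^(rT) = (103.96 − 3.5606)·e^(0.0481·13/12) = 100.3994 × 1.053490 = 105.7698
Value (long) = (F − K)·e^(−rT) = (105.7698 − 99.58) × 0.949226 = 5.8755
Short position value = −(long value) = -kr 5.88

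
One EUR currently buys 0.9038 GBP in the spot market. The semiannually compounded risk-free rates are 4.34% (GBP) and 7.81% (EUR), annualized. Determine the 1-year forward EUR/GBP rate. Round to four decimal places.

0.8739

By covered interest parity, F = S · (1+r_GBP/2)^(2T) / (1+r_EUR/2)^(2T)
= 0.9038 × 1.043871 / 1.079625 = 0.9038 × 0.966883
F = 0.8739 GBP per EUR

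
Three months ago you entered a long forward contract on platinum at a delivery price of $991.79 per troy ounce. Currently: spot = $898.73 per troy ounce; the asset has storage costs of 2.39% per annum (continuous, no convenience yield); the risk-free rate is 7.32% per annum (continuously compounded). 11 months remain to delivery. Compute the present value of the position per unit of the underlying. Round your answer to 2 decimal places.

-$8.79 per troy ounce

Current fair forward for the remaining 11 months: F = S·e^((r + u)·T), (r + u) = 0.0732 + 0.0239 = 0.0971
F = 898.73 · e^(0.0971 × 11/12) = 898.73 × 1.093090 = 982.3928
Value of long forward = (F − K)·e^(−rT) = (982.3928 − 991.79) · e^(−0.0732·11/12)
= -9.3972 × 0.935102 = -8.79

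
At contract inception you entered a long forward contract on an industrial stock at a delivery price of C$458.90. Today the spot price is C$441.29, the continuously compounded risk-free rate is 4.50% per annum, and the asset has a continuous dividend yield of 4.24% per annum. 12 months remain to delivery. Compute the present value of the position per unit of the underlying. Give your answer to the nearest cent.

Current fair forward for the remaining 12 months: F = S·e^((r − q)·T), (r − q) = 0.0450 − 0.0424 = 0.0026
F = 441.29 · e^(0.0026 × 12/12) = 441.29 × 1.002603 = 442.4387
Value of long forward = (F − K)·e^(−rT) = (442.4387 − 458.90) · e^(−0.0450·12/12)
= -16.4613 × 0.955997 = -15.74

-C$15.74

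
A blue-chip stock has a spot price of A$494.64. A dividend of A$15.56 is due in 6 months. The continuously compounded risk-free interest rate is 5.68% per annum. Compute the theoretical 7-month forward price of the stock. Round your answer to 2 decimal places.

A$495.67

PV(dividends) I = 15.56·e^(−0.0568·6/12)
I = 15.1243
F = (S − I)·e^(rT) = (494.64 − 15.1243) · e^(0.0568·7/12)
= 479.5157 · e^0.033133 = 479.5157 × 1.033688 = A$495.67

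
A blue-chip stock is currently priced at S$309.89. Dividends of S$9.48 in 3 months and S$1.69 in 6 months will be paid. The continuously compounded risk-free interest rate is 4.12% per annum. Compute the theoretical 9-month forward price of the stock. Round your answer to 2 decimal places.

S$308.23

PV(dividends) I = 9.48·e^(−0.0412·3/12) + 1.69·e^(−0.0412·6/12)
I = 9.3829 + 1.6555 = 11.0384
F = (S − I)·e^(rT) = (309.89 − 11.0384) · e^(0.0412·9/12)
= 298.8516 · e^0.030900 = 298.8516 × 1.031382 = S$308.23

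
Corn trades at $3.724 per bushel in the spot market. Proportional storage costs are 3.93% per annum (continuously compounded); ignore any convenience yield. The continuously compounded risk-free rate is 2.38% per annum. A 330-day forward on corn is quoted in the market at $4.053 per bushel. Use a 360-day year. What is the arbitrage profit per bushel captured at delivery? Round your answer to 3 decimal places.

$0.107 per bushel

Fair forward: F* = S·e^(carry·T), with carry = (r + u) = 0.0238 + 0.0393 = 0.0631
F* = 3.724 · e^(0.0631 × 330/360) = 3.724 · e^0.057842 = 3.724 × 1.059548 = $3.9458
Market $4.053 > fair $3.9458: forward overpriced → cash-and-carry (buy spot, short the forward).
At maturity, profit = |F_mkt − F*| = |4.053 − 3.9458| = $0.107 per bushel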